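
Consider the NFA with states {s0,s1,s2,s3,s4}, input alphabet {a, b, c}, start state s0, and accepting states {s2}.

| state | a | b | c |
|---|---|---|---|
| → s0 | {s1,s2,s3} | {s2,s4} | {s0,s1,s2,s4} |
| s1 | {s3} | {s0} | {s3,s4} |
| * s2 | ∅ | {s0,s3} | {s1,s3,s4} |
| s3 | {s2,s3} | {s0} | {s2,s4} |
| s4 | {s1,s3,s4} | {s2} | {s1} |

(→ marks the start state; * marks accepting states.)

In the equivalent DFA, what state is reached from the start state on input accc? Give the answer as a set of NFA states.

Start: {s0}.
δ(s0,a) = {s1,s2,s3}.
Union: {s1,s2,s3}.
After a: {s1,s2,s3}.
δ(s1,c) = {s3,s4}; δ(s2,c) = {s1,s3,s4}; δ(s3,c) = {s2,s4}.
Union: {s1,s2,s3,s4}.
After c: {s1,s2,s3,s4}.
δ(s1,c) = {s3,s4}; δ(s2,c) = {s1,s3,s4}; δ(s3,c) = {s2,s4}; δ(s4,c) = {s1}.
Union: {s1,s2,s3,s4}.
After c: {s1,s2,s3,s4}.
δ(s1,c) = {s3,s4}; δ(s2,c) = {s1,s3,s4}; δ(s3,c) = {s2,s4}; δ(s4,c) = {s1}.
Union: {s1,s2,s3,s4}.
After c: {s1,s2,s3,s4}.

{s1,s2,s3,s4}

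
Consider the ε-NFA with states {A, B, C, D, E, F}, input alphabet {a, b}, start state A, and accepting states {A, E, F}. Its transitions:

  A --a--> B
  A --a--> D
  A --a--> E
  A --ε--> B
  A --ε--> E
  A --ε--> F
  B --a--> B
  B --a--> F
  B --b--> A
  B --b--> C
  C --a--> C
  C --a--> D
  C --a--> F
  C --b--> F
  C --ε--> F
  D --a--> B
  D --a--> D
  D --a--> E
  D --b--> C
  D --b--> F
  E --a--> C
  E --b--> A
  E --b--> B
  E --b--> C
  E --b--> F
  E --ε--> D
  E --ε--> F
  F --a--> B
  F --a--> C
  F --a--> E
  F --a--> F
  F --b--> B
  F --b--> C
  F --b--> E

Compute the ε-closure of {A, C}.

{A, B, C, D, E, F}

Begin with {A, C}.
A →ε {B, E, F}; add B, E, F.
E →ε {D, F}; add D.
ε-closure = {A, B, C, D, E, F}.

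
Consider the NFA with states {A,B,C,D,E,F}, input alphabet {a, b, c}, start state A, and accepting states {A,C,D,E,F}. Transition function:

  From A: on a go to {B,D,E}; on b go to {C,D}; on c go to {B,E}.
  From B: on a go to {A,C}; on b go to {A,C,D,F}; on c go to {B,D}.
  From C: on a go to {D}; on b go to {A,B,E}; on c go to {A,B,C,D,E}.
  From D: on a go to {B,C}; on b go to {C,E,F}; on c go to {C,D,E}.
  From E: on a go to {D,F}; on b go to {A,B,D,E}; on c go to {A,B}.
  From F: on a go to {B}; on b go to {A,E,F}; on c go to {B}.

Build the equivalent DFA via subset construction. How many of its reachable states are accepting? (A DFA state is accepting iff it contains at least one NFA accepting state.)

Start state of the DFA: {A}.
{A} --a--> {B,D,E}  [new]
{A} --b--> {C,D}  [new]
{A} --c--> {B,E}  [new]
{B,D,E} --a--> {A,B,C,D,F}  [new]
{B,D,E} --b--> {A,B,C,D,E,F}  [new]
{B,D,E} --c--> {A,B,C,D,E}  [new]
{C,D} --a--> {B,C,D}  [new]
{C,D} --b--> {A,B,C,E,F}  [new]
{C,D} --c--> {A,B,C,D,E}  [seen]
{B,E} --a--> {A,C,D,F}  [new]
{B,E} --b--> {A,B,C,D,E,F}  [seen]
{B,E} --c--> {A,B,D}  [new]
{A,B,C,D,F} --a--> {A,B,C,D,E}  [seen]
{A,B,C,D,F} --b--> {A,B,C,D,E,F}  [seen]
{A,B,C,D,F} --c--> {A,B,C,D,E}  [seen]
{A,B,C,D,E,F} --a--> {A,B,C,D,E,F}  [seen]
{A,B,C,D,E,F} --b--> {A,B,C,D,E,F}  [seen]
{A,B,C,D,E,F} --c--> {A,B,C,D,E}  [seen]
{A,B,C,D,E} --a--> {A,B,C,D,E,F}  [seen]
{A,B,C,D,E} --b--> {A,B,C,D,E,F}  [seen]
{A,B,C,D,E} --c--> {A,B,C,D,E}  [seen]
{B,C,D} --a--> {A,B,C,D}  [new]
{B,C,D} --b--> {A,B,C,D,E,F}  [seen]
{B,C,D} --c--> {A,B,C,D,E}  [seen]
{A,B,C,E,F} --a--> {A,B,C,D,E,F}  [seen]
{A,B,C,E,F} --b--> {A,B,C,D,E,F}  [seen]
{A,B,C,E,F} --c--> {A,B,C,D,E}  [seen]
{A,C,D,F} --a--> {B,C,D,E}  [new]
{A,C,D,F} --b--> {A,B,C,D,E,F}  [seen]
{A,C,D,F} --c--> {A,B,C,D,E}  [seen]
{A,B,D} --a--> {A,B,C,D,E}  [seen]
{A,B,D} --b--> {A,C,D,E,F}  [new]
{A,B,D} --c--> {B,C,D,E}  [seen]
{A,B,C,D} --a--> {A,B,C,D,E}  [seen]
{A,B,C,D} --b--> {A,B,C,D,E,F}  [seen]
{A,B,C,D} --c--> {A,B,C,D,E}  [seen]
{B,C,D,E} --a--> {A,B,C,D,F}  [seen]
{B,C,D,E} --b--> {A,B,C,D,E,F}  [seen]
{B,C,D,E} --c--> {A,B,C,D,E}  [seen]
{A,C,D,E,F} --a--> {B,C,D,E,F}  [new]
{A,C,D,E,F} --b--> {A,B,C,D,E,F}  [seen]
{A,C,D,E,F} --c--> {A,B,C,D,E}  [seen]
{B,C,D,E,F} --a--> {A,B,C,D,F}  [seen]
{B,C,D,E,F} --b--> {A,B,C,D,E,F}  [seen]
{B,C,D,E,F} --c--> {A,B,C,D,E}  [seen]
Reachable DFA states: {A}, {B,D,E}, {C,D}, {B,E}, {A,B,C,D,F}, {A,B,C,D,E,F}, {A,B,C,D,E}, {B,C,D}, {A,B,C,E,F}, {A,C,D,F}, {A,B,D}, {A,B,C,D}, {B,C,D,E}, {A,C,D,E,F}, {B,C,D,E,F}.
Accepting DFA states (contain an NFA accepting state): {A}, {B,D,E}, {C,D}, {B,E}, {A,B,C,D,F}, {A,B,C,D,E,F}, {A,B,C,D,E}, {B,C,D}, {A,B,C,E,F}, {A,C,D,F}, {A,B,D}, {A,B,C,D}, {B,C,D,E}, {A,C,D,E,F}, {B,C,D,E,F}.

15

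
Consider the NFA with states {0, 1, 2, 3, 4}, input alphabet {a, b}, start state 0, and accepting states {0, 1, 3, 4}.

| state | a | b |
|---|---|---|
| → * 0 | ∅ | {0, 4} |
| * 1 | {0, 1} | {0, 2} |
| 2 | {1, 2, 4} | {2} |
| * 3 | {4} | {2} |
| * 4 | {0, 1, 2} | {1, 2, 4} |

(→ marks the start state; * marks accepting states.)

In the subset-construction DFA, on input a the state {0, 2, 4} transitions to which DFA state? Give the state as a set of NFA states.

{0, 1, 2, 4}

δ(0,a) = ∅; δ(2,a) = {1, 2, 4}; δ(4,a) = {0, 1, 2}.
Union: {0, 1, 2, 4}.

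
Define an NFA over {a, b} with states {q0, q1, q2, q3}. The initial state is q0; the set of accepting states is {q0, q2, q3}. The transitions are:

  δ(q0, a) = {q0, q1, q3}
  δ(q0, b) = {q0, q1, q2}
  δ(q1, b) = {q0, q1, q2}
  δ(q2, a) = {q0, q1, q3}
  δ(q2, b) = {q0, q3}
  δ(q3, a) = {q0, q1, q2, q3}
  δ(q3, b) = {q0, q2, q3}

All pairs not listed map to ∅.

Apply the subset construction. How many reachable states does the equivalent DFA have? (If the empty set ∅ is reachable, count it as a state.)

Start state of the DFA: {q0}.
{q0} --a--> {q0, q1, q3}  [new]
{q0} --b--> {q0, q1, q2}  [new]
{q0, q1, q3} --a--> {q0, q1, q2, q3}  [new]
{q0, q1, q3} --b--> {q0, q1, q2, q3}  [seen]
{q0, q1, q2} --a--> {q0, q1, q3}  [seen]
{q0, q1, q2} --b--> {q0, q1, q2, q3}  [seen]
{q0, q1, q2, q3} --a--> {q0, q1, q2, q3}  [seen]
{q0, q1, q2, q3} --b--> {q0, q1, q2, q3}  [seen]
Reachable DFA states: {q0}, {q0, q1, q3}, {q0, q1, q2}, {q0, q1, q2, q3}.

4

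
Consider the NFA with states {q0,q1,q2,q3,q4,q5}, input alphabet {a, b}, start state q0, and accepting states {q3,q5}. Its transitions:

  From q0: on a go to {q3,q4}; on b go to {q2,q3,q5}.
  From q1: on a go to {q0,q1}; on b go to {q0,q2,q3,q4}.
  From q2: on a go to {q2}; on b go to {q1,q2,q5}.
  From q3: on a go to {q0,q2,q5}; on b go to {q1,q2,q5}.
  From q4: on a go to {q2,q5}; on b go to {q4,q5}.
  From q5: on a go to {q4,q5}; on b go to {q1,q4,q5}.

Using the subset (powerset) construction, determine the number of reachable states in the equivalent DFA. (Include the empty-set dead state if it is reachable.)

10

Start state of the DFA: {q0}.
{q0} --a--> {q3,q4}  [new]
{q0} --b--> {q2,q3,q5}  [new]
{q3,q4} --a--> {q0,q2,q5}  [new]
{q3,q4} --b--> {q1,q2,q4,q5}  [new]
{q2,q3,q5} --a--> {q0,q2,q4,q5}  [new]
{q2,q3,q5} --b--> {q1,q2,q4,q5}  [seen]
{q0,q2,q5} --a--> {q2,q3,q4,q5}  [new]
{q0,q2,q5} --b--> {q1,q2,q3,q4,q5}  [new]
{q1,q2,q4,q5} --a--> {q0,q1,q2,q4,q5}  [new]
{q1,q2,q4,q5} --b--> {q0,q1,q2,q3,q4,q5}  [new]
{q0,q2,q4,q5} --a--> {q2,q3,q4,q5}  [seen]
{q0,q2,q4,q5} --b--> {q1,q2,q3,q4,q5}  [seen]
{q2,q3,q4,q5} --a--> {q0,q2,q4,q5}  [seen]
{q2,q3,q4,q5} --b--> {q1,q2,q4,q5}  [seen]
{q1,q2,q3,q4,q5} --a--> {q0,q1,q2,q4,q5}  [seen]
{q1,q2,q3,q4,q5} --b--> {q0,q1,q2,q3,q4,q5}  [seen]
{q0,q1,q2,q4,q5} --a--> {q0,q1,q2,q3,q4,q5}  [seen]
{q0,q1,q2,q4,q5} --b--> {q0,q1,q2,q3,q4,q5}  [seen]
{q0,q1,q2,q3,q4,q5} --a--> {q0,q1,q2,q3,q4,q5}  [seen]
{q0,q1,q2,q3,q4,q5} --b--> {q0,q1,q2,q3,q4,q5}  [seen]
Reachable DFA states: {q0}, {q3,q4}, {q2,q3,q5}, {q0,q2,q5}, {q1,q2,q4,q5}, {q0,q2,q4,q5}, {q2,q3,q4,q5}, {q1,q2,q3,q4,q5}, {q0,q1,q2,q4,q5}, {q0,q1,q2,q3,q4,q5}.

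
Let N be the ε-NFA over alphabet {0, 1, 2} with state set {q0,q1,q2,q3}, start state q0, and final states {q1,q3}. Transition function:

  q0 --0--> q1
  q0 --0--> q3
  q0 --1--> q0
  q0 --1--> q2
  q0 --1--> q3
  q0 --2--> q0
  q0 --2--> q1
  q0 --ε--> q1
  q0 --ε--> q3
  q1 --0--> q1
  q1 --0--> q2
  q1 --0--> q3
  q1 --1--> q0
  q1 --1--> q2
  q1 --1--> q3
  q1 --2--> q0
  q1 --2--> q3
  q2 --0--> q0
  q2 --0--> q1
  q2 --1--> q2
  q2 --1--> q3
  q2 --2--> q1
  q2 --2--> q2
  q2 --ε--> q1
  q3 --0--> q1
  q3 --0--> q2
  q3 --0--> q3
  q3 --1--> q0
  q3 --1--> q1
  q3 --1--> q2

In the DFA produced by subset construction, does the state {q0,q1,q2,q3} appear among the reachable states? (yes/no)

Start state of the DFA: {q0,q1,q3} (ε-closure of the NFA start).
{q0,q1,q3} --0--> {q1,q2,q3}  [new]
{q0,q1,q3} --1--> {q0,q1,q2,q3}  [new]
{q0,q1,q3} --2--> {q0,q1,q3}  [seen]
{q1,q2,q3} --0--> {q0,q1,q2,q3}  [seen]
{q1,q2,q3} --1--> {q0,q1,q2,q3}  [seen]
{q1,q2,q3} --2--> {q0,q1,q2,q3}  [seen]
{q0,q1,q2,q3} --0--> {q0,q1,q2,q3}  [seen]
{q0,q1,q2,q3} --1--> {q0,q1,q2,q3}  [seen]
{q0,q1,q2,q3} --2--> {q0,q1,q2,q3}  [seen]
Reachable DFA states: {q0,q1,q3}, {q1,q2,q3}, {q0,q1,q2,q3}.
{q0,q1,q2,q3} is among them.

yes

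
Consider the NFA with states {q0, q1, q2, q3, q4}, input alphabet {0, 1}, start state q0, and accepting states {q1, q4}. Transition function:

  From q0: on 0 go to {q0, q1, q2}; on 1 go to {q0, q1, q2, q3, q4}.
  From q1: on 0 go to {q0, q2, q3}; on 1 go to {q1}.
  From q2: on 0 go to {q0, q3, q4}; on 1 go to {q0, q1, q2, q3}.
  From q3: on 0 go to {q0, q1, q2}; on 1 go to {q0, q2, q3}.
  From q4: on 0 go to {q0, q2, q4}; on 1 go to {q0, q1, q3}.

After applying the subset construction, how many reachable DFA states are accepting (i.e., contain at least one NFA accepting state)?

2

Start state of the DFA: {q0}.
{q0} --0--> {q0, q1, q2}  [new]
{q0} --1--> {q0, q1, q2, q3, q4}  [new]
{q0, q1, q2} --0--> {q0, q1, q2, q3, q4}  [seen]
{q0, q1, q2} --1--> {q0, q1, q2, q3, q4}  [seen]
{q0, q1, q2, q3, q4} --0--> {q0, q1, q2, q3, q4}  [seen]
{q0, q1, q2, q3, q4} --1--> {q0, q1, q2, q3, q4}  [seen]
Reachable DFA states: {q0}, {q0, q1, q2}, {q0, q1, q2, q3, q4}.
Accepting DFA states (contain an NFA accepting state): {q0, q1, q2}, {q0, q1, q2, q3, q4}.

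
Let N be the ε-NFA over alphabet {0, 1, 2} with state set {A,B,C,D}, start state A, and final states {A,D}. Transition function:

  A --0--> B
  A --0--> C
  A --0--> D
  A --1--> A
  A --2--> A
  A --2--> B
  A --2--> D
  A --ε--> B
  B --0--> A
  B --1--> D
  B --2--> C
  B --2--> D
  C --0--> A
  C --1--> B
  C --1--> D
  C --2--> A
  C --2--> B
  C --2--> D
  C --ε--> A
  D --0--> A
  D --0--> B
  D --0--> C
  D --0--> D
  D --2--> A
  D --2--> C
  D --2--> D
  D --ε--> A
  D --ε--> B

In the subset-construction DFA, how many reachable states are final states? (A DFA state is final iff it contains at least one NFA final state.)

3

Start state of the DFA: {A,B} (ε-closure of the NFA start).
{A,B} --0--> {A,B,C,D}  [new]
{A,B} --1--> {A,B,D}  [new]
{A,B} --2--> {A,B,C,D}  [seen]
{A,B,C,D} --0--> {A,B,C,D}  [seen]
{A,B,C,D} --1--> {A,B,D}  [seen]
{A,B,C,D} --2--> {A,B,C,D}  [seen]
{A,B,D} --0--> {A,B,C,D}  [seen]
{A,B,D} --1--> {A,B,D}  [seen]
{A,B,D} --2--> {A,B,C,D}  [seen]
Reachable DFA states: {A,B}, {A,B,C,D}, {A,B,D}.
Accepting DFA states (contain an NFA accepting state): {A,B}, {A,B,C,D}, {A,B,D}.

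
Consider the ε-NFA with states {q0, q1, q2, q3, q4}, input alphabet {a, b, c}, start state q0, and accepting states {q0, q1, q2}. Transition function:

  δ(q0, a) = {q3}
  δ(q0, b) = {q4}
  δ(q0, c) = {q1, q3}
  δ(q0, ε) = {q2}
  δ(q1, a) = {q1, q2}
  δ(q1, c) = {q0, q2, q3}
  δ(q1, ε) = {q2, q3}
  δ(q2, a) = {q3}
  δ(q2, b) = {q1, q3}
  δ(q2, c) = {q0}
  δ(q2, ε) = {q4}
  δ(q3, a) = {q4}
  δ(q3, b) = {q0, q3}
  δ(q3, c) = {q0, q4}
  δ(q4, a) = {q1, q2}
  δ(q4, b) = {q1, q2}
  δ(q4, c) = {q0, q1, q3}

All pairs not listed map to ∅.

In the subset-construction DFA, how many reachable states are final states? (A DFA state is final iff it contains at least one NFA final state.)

Start state of the DFA: {q0, q2, q4} (ε-closure of the NFA start).
{q0, q2, q4} --a--> {q1, q2, q3, q4}  [new]
{q0, q2, q4} --b--> {q1, q2, q3, q4}  [seen]
{q0, q2, q4} --c--> {q0, q1, q2, q3, q4}  [new]
{q1, q2, q3, q4} --a--> {q1, q2, q3, q4}  [seen]
{q1, q2, q3, q4} --b--> {q0, q1, q2, q3, q4}  [seen]
{q1, q2, q3, q4} --c--> {q0, q1, q2, q3, q4}  [seen]
{q0, q1, q2, q3, q4} --a--> {q1, q2, q3, q4}  [seen]
{q0, q1, q2, q3, q4} --b--> {q0, q1, q2, q3, q4}  [seen]
{q0, q1, q2, q3, q4} --c--> {q0, q1, q2, q3, q4}  [seen]
Reachable DFA states: {q0, q2, q4}, {q1, q2, q3, q4}, {q0, q1, q2, q3, q4}.
Accepting DFA states (contain an NFA accepting state): {q0, q2, q4}, {q1, q2, q3, q4}, {q0, q1, q2, q3, q4}.

3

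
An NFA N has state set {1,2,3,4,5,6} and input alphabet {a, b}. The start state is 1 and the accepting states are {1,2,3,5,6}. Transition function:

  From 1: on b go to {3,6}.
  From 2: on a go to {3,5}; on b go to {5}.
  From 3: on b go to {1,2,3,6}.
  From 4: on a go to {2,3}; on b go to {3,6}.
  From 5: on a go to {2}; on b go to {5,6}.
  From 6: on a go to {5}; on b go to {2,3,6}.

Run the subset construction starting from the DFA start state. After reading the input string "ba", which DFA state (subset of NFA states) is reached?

{5}

Start: {1}.
δ(1,b) = {3,6}.
Union: {3,6}.
After b: {3,6}.
δ(3,a) = ∅; δ(6,a) = {5}.
Union: {5}.
After a: {5}.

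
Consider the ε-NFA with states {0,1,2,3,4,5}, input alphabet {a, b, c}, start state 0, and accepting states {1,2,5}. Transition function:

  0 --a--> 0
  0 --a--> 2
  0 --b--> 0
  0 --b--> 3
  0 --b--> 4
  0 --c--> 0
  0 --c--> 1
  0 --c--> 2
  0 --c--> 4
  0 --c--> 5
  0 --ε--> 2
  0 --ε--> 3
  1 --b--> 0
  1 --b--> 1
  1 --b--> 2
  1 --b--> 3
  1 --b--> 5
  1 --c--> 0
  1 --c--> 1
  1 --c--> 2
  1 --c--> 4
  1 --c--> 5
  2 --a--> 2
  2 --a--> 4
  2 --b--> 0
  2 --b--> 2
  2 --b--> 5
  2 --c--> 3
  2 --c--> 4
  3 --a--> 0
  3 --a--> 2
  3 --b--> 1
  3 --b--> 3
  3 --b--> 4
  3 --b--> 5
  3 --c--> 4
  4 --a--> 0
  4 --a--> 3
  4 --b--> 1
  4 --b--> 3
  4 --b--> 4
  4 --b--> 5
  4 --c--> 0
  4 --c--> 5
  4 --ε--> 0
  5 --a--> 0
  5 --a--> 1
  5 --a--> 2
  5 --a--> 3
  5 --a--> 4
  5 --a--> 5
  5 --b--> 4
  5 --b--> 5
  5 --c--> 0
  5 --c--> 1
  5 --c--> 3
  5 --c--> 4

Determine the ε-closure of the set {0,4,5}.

Begin with {0,4,5}.
0 →ε {2,3}; add 2, 3.
ε-closure = {0,2,3,4,5}.

{0,2,3,4,5}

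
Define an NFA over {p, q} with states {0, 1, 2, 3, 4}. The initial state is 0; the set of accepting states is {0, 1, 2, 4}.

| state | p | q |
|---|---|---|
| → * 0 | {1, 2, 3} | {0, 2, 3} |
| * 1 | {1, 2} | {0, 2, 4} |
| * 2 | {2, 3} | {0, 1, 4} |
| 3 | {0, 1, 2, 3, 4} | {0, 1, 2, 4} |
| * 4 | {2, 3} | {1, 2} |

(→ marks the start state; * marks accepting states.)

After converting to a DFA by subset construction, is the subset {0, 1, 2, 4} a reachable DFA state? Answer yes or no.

yes

Start state of the DFA: {0}.
{0} --p--> {1, 2, 3}  [new]
{0} --q--> {0, 2, 3}  [new]
{1, 2, 3} --p--> {0, 1, 2, 3, 4}  [new]
{1, 2, 3} --q--> {0, 1, 2, 4}  [new]
{0, 2, 3} --p--> {0, 1, 2, 3, 4}  [seen]
{0, 2, 3} --q--> {0, 1, 2, 3, 4}  [seen]
{0, 1, 2, 3, 4} --p--> {0, 1, 2, 3, 4}  [seen]
{0, 1, 2, 3, 4} --q--> {0, 1, 2, 3, 4}  [seen]
{0, 1, 2, 4} --p--> {1, 2, 3}  [seen]
{0, 1, 2, 4} --q--> {0, 1, 2, 3, 4}  [seen]
Reachable DFA states: {0}, {1, 2, 3}, {0, 2, 3}, {0, 1, 2, 3, 4}, {0, 1, 2, 4}.
{0, 1, 2, 4} is among them.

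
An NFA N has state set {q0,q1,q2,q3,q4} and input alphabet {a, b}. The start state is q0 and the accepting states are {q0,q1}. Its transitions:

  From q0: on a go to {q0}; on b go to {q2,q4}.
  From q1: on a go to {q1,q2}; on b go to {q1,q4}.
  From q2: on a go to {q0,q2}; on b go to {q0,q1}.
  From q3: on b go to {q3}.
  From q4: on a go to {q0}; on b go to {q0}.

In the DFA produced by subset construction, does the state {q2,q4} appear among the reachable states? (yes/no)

yes

Start state of the DFA: {q0}.
{q0} --a--> {q0}  [seen]
{q0} --b--> {q2,q4}  [new]
{q2,q4} --a--> {q0,q2}  [new]
{q2,q4} --b--> {q0,q1}  [new]
{q0,q2} --a--> {q0,q2}  [seen]
{q0,q2} --b--> {q0,q1,q2,q4}  [new]
{q0,q1} --a--> {q0,q1,q2}  [new]
{q0,q1} --b--> {q1,q2,q4}  [new]
{q0,q1,q2,q4} --a--> {q0,q1,q2}  [seen]
{q0,q1,q2,q4} --b--> {q0,q1,q2,q4}  [seen]
{q0,q1,q2} --a--> {q0,q1,q2}  [seen]
{q0,q1,q2} --b--> {q0,q1,q2,q4}  [seen]
{q1,q2,q4} --a--> {q0,q1,q2}  [seen]
{q1,q2,q4} --b--> {q0,q1,q4}  [new]
{q0,q1,q4} --a--> {q0,q1,q2}  [seen]
{q0,q1,q4} --b--> {q0,q1,q2,q4}  [seen]
Reachable DFA states: {q0}, {q2,q4}, {q0,q2}, {q0,q1}, {q0,q1,q2,q4}, {q0,q1,q2}, {q1,q2,q4}, {q0,q1,q4}.
{q2,q4} is among them.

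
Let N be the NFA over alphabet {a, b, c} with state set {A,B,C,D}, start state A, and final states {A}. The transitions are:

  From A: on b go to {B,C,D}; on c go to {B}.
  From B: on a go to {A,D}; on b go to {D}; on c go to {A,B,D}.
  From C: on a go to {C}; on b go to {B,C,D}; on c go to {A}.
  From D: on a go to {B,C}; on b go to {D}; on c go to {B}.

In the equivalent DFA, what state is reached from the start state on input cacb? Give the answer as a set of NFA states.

Start: {A}.
δ(A,c) = {B}.
Union: {B}.
After c: {B}.
δ(B,a) = {A,D}.
Union: {A,D}.
After a: {A,D}.
δ(A,c) = {B}; δ(D,c) = {B}.
Union: {B}.
After c: {B}.
δ(B,b) = {D}.
Union: {D}.
After b: {D}.

{D}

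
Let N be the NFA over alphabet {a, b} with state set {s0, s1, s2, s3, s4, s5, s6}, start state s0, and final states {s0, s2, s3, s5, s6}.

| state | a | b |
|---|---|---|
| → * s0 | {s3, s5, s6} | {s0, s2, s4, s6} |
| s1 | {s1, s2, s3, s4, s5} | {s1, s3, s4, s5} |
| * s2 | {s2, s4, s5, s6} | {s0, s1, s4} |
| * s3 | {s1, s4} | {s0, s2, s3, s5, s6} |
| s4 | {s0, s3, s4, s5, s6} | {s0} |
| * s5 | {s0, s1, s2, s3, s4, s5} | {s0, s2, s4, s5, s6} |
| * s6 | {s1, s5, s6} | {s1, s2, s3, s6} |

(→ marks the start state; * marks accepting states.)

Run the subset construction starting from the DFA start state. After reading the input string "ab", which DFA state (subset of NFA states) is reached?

Start: {s0}.
δ(s0,a) = {s3, s5, s6}.
Union: {s3, s5, s6}.
After a: {s3, s5, s6}.
δ(s3,b) = {s0, s2, s3, s5, s6}; δ(s5,b) = {s0, s2, s4, s5, s6}; δ(s6,b) = {s1, s2, s3, s6}.
Union: {s0, s1, s2, s3, s4, s5, s6}.
After b: {s0, s1, s2, s3, s4, s5, s6}.

{s0, s1, s2, s3, s4, s5, s6}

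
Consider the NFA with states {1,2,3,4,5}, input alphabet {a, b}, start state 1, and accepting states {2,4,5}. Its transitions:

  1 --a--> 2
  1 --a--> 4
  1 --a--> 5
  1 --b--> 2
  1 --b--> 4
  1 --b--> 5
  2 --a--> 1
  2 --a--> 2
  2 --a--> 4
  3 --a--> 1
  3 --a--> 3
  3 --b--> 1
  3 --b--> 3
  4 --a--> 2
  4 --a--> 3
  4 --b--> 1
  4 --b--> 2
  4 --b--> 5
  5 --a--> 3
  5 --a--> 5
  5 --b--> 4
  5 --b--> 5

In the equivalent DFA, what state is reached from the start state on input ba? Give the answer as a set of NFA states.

Start: {1}.
δ(1,b) = {2,4,5}.
Union: {2,4,5}.
After b: {2,4,5}.
δ(2,a) = {1,2,4}; δ(4,a) = {2,3}; δ(5,a) = {3,5}.
Union: {1,2,3,4,5}.
After a: {1,2,3,4,5}.

{1,2,3,4,5}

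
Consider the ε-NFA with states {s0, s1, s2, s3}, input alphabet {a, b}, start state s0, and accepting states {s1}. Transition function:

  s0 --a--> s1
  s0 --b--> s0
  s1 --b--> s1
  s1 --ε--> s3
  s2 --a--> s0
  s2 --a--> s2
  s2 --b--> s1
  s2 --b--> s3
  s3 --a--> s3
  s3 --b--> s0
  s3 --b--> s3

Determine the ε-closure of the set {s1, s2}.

Begin with {s1, s2}.
s1 →ε {s3}; add s3.
ε-closure = {s1, s2, s3}.

{s1, s2, s3}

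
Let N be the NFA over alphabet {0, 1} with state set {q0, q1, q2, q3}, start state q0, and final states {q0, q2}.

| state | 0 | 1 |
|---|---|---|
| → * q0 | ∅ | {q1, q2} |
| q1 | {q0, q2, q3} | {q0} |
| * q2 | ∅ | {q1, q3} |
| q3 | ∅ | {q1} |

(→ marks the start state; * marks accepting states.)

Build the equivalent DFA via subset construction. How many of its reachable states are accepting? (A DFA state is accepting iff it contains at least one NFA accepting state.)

Start state of the DFA: {q0}.
{q0} --0--> ∅  [new]
{q0} --1--> {q1, q2}  [new]
∅ --0--> ∅  [seen]
∅ --1--> ∅  [seen]
{q1, q2} --0--> {q0, q2, q3}  [new]
{q1, q2} --1--> {q0, q1, q3}  [new]
{q0, q2, q3} --0--> ∅  [seen]
{q0, q2, q3} --1--> {q1, q2, q3}  [new]
{q0, q1, q3} --0--> {q0, q2, q3}  [seen]
{q0, q1, q3} --1--> {q0, q1, q2}  [new]
{q1, q2, q3} --0--> {q0, q2, q3}  [seen]
{q1, q2, q3} --1--> {q0, q1, q3}  [seen]
{q0, q1, q2} --0--> {q0, q2, q3}  [seen]
{q0, q1, q2} --1--> {q0, q1, q2, q3}  [new]
{q0, q1, q2, q3} --0--> {q0, q2, q3}  [seen]
{q0, q1, q2, q3} --1--> {q0, q1, q2, q3}  [seen]
Reachable DFA states: {q0}, ∅, {q1, q2}, {q0, q2, q3}, {q0, q1, q3}, {q1, q2, q3}, {q0, q1, q2}, {q0, q1, q2, q3}.
Accepting DFA states (contain an NFA accepting state): {q0}, {q1, q2}, {q0, q2, q3}, {q0, q1, q3}, {q1, q2, q3}, {q0, q1, q2}, {q0, q1, q2, q3}.

7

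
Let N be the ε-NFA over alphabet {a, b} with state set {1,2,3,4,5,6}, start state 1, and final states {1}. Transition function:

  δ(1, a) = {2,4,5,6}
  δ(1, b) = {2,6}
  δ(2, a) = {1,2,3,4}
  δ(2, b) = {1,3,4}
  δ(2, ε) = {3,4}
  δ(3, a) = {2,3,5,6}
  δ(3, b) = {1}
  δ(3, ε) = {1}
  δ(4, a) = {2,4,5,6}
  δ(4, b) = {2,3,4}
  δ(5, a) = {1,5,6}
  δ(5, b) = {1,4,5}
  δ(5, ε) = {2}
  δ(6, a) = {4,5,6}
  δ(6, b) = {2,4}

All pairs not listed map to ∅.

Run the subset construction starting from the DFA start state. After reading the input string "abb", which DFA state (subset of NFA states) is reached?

Start: {1}.
δ(1,a) = {2,4,5,6}.
Union: {2,4,5,6}.
ε-closure gives {1,2,3,4,5,6}.
After a: {1,2,3,4,5,6}.
δ(1,b) = {2,6}; δ(2,b) = {1,3,4}; δ(3,b) = {1}; δ(4,b) = {2,3,4}; δ(5,b) = {1,4,5}; δ(6,b) = {2,4}.
Union: {1,2,3,4,5,6}.
After b: {1,2,3,4,5,6}.
δ(1,b) = {2,6}; δ(2,b) = {1,3,4}; δ(3,b) = {1}; δ(4,b) = {2,3,4}; δ(5,b) = {1,4,5}; δ(6,b) = {2,4}.
Union: {1,2,3,4,5,6}.
After b: {1,2,3,4,5,6}.

{1,2,3,4,5,6}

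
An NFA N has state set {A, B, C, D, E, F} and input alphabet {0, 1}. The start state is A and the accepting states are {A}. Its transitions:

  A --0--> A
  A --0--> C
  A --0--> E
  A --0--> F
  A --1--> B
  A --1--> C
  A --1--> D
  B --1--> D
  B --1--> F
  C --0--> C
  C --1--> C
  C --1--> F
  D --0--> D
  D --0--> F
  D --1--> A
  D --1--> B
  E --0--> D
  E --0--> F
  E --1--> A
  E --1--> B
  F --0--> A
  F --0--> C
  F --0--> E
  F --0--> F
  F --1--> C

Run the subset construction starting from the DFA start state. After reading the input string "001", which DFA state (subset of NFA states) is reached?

{A, B, C, D, F}

Start: {A}.
δ(A,0) = {A, C, E, F}.
Union: {A, C, E, F}.
After 0: {A, C, E, F}.
δ(A,0) = {A, C, E, F}; δ(C,0) = {C}; δ(E,0) = {D, F}; δ(F,0) = {A, C, E, F}.
Union: {A, C, D, E, F}.
After 0: {A, C, D, E, F}.
δ(A,1) = {B, C, D}; δ(C,1) = {C, F}; δ(D,1) = {A, B}; δ(E,1) = {A, B}; δ(F,1) = {C}.
Union: {A, B, C, D, F}.
After 1: {A, B, C, D, F}.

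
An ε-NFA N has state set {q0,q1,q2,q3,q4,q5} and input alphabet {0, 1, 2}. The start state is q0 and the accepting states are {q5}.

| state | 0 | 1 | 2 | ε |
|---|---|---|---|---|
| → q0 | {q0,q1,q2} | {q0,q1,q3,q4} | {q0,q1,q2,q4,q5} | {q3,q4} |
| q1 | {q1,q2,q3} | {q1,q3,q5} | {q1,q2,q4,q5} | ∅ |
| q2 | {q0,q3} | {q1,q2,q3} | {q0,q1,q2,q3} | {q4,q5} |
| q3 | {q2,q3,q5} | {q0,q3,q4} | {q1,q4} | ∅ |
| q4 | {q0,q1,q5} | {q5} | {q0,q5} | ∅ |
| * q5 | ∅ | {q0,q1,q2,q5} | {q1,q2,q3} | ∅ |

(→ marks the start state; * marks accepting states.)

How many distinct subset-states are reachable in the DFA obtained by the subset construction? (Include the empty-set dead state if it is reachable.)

Start state of the DFA: {q0,q3,q4} (ε-closure of the NFA start).
{q0,q3,q4} --0--> {q0,q1,q2,q3,q4,q5}  [new]
{q0,q3,q4} --1--> {q0,q1,q3,q4,q5}  [new]
{q0,q3,q4} --2--> {q0,q1,q2,q3,q4,q5}  [seen]
{q0,q1,q2,q3,q4,q5} --0--> {q0,q1,q2,q3,q4,q5}  [seen]
{q0,q1,q2,q3,q4,q5} --1--> {q0,q1,q2,q3,q4,q5}  [seen]
{q0,q1,q2,q3,q4,q5} --2--> {q0,q1,q2,q3,q4,q5}  [seen]
{q0,q1,q3,q4,q5} --0--> {q0,q1,q2,q3,q4,q5}  [seen]
{q0,q1,q3,q4,q5} --1--> {q0,q1,q2,q3,q4,q5}  [seen]
{q0,q1,q3,q4,q5} --2--> {q0,q1,q2,q3,q4,q5}  [seen]
Reachable DFA states: {q0,q3,q4}, {q0,q1,q2,q3,q4,q5}, {q0,q1,q3,q4,q5}.

3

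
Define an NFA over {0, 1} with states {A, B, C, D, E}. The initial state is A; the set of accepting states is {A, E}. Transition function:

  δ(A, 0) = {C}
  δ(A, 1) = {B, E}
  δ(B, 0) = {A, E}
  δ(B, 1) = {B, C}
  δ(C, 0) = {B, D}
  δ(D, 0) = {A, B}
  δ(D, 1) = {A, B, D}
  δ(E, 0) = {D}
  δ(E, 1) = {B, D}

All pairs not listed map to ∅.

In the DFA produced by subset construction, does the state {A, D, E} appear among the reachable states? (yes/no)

yes

Start state of the DFA: {A}.
{A} --0--> {C}  [new]
{A} --1--> {B, E}  [new]
{C} --0--> {B, D}  [new]
{C} --1--> ∅  [new]
{B, E} --0--> {A, D, E}  [new]
{B, E} --1--> {B, C, D}  [new]
{B, D} --0--> {A, B, E}  [new]
{B, D} --1--> {A, B, C, D}  [new]
∅ --0--> ∅  [seen]
∅ --1--> ∅  [seen]
{A, D, E} --0--> {A, B, C, D}  [seen]
{A, D, E} --1--> {A, B, D, E}  [new]
{B, C, D} --0--> {A, B, D, E}  [seen]
{B, C, D} --1--> {A, B, C, D}  [seen]
{A, B, E} --0--> {A, C, D, E}  [new]
{A, B, E} --1--> {B, C, D, E}  [new]
{A, B, C, D} --0--> {A, B, C, D, E}  [new]
{A, B, C, D} --1--> {A, B, C, D, E}  [seen]
{A, B, D, E} --0--> {A, B, C, D, E}  [seen]
{A, B, D, E} --1--> {A, B, C, D, E}  [seen]
{A, C, D, E} --0--> {A, B, C, D}  [seen]
{A, C, D, E} --1--> {A, B, D, E}  [seen]
{B, C, D, E} --0--> {A, B, D, E}  [seen]
{B, C, D, E} --1--> {A, B, C, D}  [seen]
{A, B, C, D, E} --0--> {A, B, C, D, E}  [seen]
{A, B, C, D, E} --1--> {A, B, C, D, E}  [seen]
Reachable DFA states: {A}, {C}, {B, E}, {B, D}, ∅, {A, D, E}, {B, C, D}, {A, B, E}, {A, B, C, D}, {A, B, D, E}, {A, C, D, E}, {B, C, D, E}, {A, B, C, D, E}.
{A, D, E} is among them.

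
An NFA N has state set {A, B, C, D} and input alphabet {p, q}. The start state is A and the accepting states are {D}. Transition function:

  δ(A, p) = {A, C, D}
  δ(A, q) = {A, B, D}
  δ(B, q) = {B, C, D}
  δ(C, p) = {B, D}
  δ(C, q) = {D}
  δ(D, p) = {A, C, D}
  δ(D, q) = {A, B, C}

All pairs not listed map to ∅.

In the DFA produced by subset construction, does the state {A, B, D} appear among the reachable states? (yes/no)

yes

Start state of the DFA: {A}.
{A} --p--> {A, C, D}  [new]
{A} --q--> {A, B, D}  [new]
{A, C, D} --p--> {A, B, C, D}  [new]
{A, C, D} --q--> {A, B, C, D}  [seen]
{A, B, D} --p--> {A, C, D}  [seen]
{A, B, D} --q--> {A, B, C, D}  [seen]
{A, B, C, D} --p--> {A, B, C, D}  [seen]
{A, B, C, D} --q--> {A, B, C, D}  [seen]
Reachable DFA states: {A}, {A, C, D}, {A, B, D}, {A, B, C, D}.
{A, B, D} is among them.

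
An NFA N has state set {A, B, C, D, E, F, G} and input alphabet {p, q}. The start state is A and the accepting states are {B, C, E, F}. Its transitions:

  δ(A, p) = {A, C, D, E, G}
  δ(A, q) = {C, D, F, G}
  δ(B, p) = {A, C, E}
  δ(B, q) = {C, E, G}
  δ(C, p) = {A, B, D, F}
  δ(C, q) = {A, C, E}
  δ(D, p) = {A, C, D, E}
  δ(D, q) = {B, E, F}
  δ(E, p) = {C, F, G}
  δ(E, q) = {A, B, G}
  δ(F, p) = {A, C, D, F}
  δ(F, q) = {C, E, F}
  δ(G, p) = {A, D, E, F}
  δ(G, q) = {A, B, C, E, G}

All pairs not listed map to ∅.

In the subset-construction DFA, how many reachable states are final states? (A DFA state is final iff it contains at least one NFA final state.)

Start state of the DFA: {A}.
{A} --p--> {A, C, D, E, G}  [new]
{A} --q--> {C, D, F, G}  [new]
{A, C, D, E, G} --p--> {A, B, C, D, E, F, G}  [new]
{A, C, D, E, G} --q--> {A, B, C, D, E, F, G}  [seen]
{C, D, F, G} --p--> {A, B, C, D, E, F}  [new]
{C, D, F, G} --q--> {A, B, C, E, F, G}  [new]
{A, B, C, D, E, F, G} --p--> {A, B, C, D, E, F, G}  [seen]
{A, B, C, D, E, F, G} --q--> {A, B, C, D, E, F, G}  [seen]
{A, B, C, D, E, F} --p--> {A, B, C, D, E, F, G}  [seen]
{A, B, C, D, E, F} --q--> {A, B, C, D, E, F, G}  [seen]
{A, B, C, E, F, G} --p--> {A, B, C, D, E, F, G}  [seen]
{A, B, C, E, F, G} --q--> {A, B, C, D, E, F, G}  [seen]
Reachable DFA states: {A}, {A, C, D, E, G}, {C, D, F, G}, {A, B, C, D, E, F, G}, {A, B, C, D, E, F}, {A, B, C, E, F, G}.
Accepting DFA states (contain an NFA accepting state): {A, C, D, E, G}, {C, D, F, G}, {A, B, C, D, E, F, G}, {A, B, C, D, E, F}, {A, B, C, E, F, G}.

5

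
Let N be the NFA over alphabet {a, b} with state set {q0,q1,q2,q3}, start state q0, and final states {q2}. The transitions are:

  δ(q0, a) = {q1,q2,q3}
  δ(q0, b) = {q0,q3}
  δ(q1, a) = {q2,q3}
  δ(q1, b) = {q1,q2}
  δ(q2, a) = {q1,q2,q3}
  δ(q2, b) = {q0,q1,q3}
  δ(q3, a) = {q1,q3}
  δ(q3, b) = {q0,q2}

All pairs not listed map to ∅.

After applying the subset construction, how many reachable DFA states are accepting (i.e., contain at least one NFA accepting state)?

3

Start state of the DFA: {q0}.
{q0} --a--> {q1,q2,q3}  [new]
{q0} --b--> {q0,q3}  [new]
{q1,q2,q3} --a--> {q1,q2,q3}  [seen]
{q1,q2,q3} --b--> {q0,q1,q2,q3}  [new]
{q0,q3} --a--> {q1,q2,q3}  [seen]
{q0,q3} --b--> {q0,q2,q3}  [new]
{q0,q1,q2,q3} --a--> {q1,q2,q3}  [seen]
{q0,q1,q2,q3} --b--> {q0,q1,q2,q3}  [seen]
{q0,q2,q3} --a--> {q1,q2,q3}  [seen]
{q0,q2,q3} --b--> {q0,q1,q2,q3}  [seen]
Reachable DFA states: {q0}, {q1,q2,q3}, {q0,q3}, {q0,q1,q2,q3}, {q0,q2,q3}.
Accepting DFA states (contain an NFA accepting state): {q1,q2,q3}, {q0,q1,q2,q3}, {q0,q2,q3}.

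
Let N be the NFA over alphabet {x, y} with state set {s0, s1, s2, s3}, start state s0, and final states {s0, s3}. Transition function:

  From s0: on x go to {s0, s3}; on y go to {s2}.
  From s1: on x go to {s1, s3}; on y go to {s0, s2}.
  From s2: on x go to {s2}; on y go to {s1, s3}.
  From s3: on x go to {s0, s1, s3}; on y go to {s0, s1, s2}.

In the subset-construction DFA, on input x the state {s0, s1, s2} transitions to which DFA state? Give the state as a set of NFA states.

δ(s0,x) = {s0, s3}; δ(s1,x) = {s1, s3}; δ(s2,x) = {s2}.
Union: {s0, s1, s2, s3}.

{s0, s1, s2, s3}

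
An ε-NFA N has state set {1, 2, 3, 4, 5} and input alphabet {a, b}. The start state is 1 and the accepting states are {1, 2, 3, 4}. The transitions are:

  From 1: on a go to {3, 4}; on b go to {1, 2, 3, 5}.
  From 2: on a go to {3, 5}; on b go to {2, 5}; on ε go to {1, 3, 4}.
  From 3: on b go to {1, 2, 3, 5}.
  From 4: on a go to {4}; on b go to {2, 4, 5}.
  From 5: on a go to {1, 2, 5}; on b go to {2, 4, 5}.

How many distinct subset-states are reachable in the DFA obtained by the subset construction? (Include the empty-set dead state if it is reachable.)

4

Start state of the DFA: {1} (ε-closure of the NFA start).
{1} --a--> {3, 4}  [new]
{1} --b--> {1, 2, 3, 4, 5}  [new]
{3, 4} --a--> {4}  [new]
{3, 4} --b--> {1, 2, 3, 4, 5}  [seen]
{1, 2, 3, 4, 5} --a--> {1, 2, 3, 4, 5}  [seen]
{1, 2, 3, 4, 5} --b--> {1, 2, 3, 4, 5}  [seen]
{4} --a--> {4}  [seen]
{4} --b--> {1, 2, 3, 4, 5}  [seen]
Reachable DFA states: {1}, {3, 4}, {1, 2, 3, 4, 5}, {4}.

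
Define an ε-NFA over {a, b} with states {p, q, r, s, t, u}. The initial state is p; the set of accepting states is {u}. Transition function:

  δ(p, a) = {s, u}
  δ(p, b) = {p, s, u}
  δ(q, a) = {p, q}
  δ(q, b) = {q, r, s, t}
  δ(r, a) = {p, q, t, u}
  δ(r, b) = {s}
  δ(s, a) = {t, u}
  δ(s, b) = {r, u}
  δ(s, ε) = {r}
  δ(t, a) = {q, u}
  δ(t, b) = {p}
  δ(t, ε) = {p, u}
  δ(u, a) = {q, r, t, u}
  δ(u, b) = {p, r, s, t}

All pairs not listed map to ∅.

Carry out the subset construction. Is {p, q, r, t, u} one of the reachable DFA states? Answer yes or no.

Start state of the DFA: {p} (ε-closure of the NFA start).
{p} --a--> {r, s, u}  [new]
{p} --b--> {p, r, s, u}  [new]
{r, s, u} --a--> {p, q, r, t, u}  [new]
{r, s, u} --b--> {p, r, s, t, u}  [new]
{p, r, s, u} --a--> {p, q, r, s, t, u}  [new]
{p, r, s, u} --b--> {p, r, s, t, u}  [seen]
{p, q, r, t, u} --a--> {p, q, r, s, t, u}  [seen]
{p, q, r, t, u} --b--> {p, q, r, s, t, u}  [seen]
{p, r, s, t, u} --a--> {p, q, r, s, t, u}  [seen]
{p, r, s, t, u} --b--> {p, r, s, t, u}  [seen]
{p, q, r, s, t, u} --a--> {p, q, r, s, t, u}  [seen]
{p, q, r, s, t, u} --b--> {p, q, r, s, t, u}  [seen]
Reachable DFA states: {p}, {r, s, u}, {p, r, s, u}, {p, q, r, t, u}, {p, r, s, t, u}, {p, q, r, s, t, u}.
{p, q, r, t, u} is among them.

yes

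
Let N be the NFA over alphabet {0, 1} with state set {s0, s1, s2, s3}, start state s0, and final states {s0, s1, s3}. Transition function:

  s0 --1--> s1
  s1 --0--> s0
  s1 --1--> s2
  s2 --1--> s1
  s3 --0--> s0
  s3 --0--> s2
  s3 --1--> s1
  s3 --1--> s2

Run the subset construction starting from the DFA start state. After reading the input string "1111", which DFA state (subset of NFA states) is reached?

Start: {s0}.
δ(s0,1) = {s1}.
Union: {s1}.
After 1: {s1}.
δ(s1,1) = {s2}.
Union: {s2}.
After 1: {s2}.
δ(s2,1) = {s1}.
Union: {s1}.
After 1: {s1}.
δ(s1,1) = {s2}.
Union: {s2}.
After 1: {s2}.

{s2}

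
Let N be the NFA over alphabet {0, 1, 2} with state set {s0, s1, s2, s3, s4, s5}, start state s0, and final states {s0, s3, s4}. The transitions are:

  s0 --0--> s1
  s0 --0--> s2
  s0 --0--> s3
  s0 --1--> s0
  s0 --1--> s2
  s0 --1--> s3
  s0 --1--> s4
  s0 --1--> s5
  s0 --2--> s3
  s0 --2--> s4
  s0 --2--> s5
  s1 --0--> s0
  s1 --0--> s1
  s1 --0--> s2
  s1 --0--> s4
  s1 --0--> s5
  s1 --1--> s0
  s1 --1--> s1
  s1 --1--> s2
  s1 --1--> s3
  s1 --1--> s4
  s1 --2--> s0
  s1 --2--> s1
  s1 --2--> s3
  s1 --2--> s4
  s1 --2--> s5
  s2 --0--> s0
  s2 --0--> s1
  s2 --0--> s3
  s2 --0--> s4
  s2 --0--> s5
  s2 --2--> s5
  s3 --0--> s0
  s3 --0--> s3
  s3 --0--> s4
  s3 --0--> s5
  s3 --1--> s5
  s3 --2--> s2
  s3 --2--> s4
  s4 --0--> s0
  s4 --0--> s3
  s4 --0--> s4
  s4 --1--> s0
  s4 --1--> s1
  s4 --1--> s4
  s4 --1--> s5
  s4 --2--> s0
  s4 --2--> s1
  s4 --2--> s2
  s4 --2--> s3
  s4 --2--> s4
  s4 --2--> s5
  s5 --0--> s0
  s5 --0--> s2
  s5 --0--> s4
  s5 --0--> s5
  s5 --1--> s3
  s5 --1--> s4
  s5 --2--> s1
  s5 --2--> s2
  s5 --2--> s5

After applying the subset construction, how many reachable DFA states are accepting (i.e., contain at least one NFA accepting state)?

Start state of the DFA: {s0}.
{s0} --0--> {s1, s2, s3}  [new]
{s0} --1--> {s0, s2, s3, s4, s5}  [new]
{s0} --2--> {s3, s4, s5}  [new]
{s1, s2, s3} --0--> {s0, s1, s2, s3, s4, s5}  [new]
{s1, s2, s3} --1--> {s0, s1, s2, s3, s4, s5}  [seen]
{s1, s2, s3} --2--> {s0, s1, s2, s3, s4, s5}  [seen]
{s0, s2, s3, s4, s5} --0--> {s0, s1, s2, s3, s4, s5}  [seen]
{s0, s2, s3, s4, s5} --1--> {s0, s1, s2, s3, s4, s5}  [seen]
{s0, s2, s3, s4, s5} --2--> {s0, s1, s2, s3, s4, s5}  [seen]
{s3, s4, s5} --0--> {s0, s2, s3, s4, s5}  [seen]
{s3, s4, s5} --1--> {s0, s1, s3, s4, s5}  [new]
{s3, s4, s5} --2--> {s0, s1, s2, s3, s4, s5}  [seen]
{s0, s1, s2, s3, s4, s5} --0--> {s0, s1, s2, s3, s4, s5}  [seen]
{s0, s1, s2, s3, s4, s5} --1--> {s0, s1, s2, s3, s4, s5}  [seen]
{s0, s1, s2, s3, s4, s5} --2--> {s0, s1, s2, s3, s4, s5}  [seen]
{s0, s1, s3, s4, s5} --0--> {s0, s1, s2, s3, s4, s5}  [seen]
{s0, s1, s3, s4, s5} --1--> {s0, s1, s2, s3, s4, s5}  [seen]
{s0, s1, s3, s4, s5} --2--> {s0, s1, s2, s3, s4, s5}  [seen]
Reachable DFA states: {s0}, {s1, s2, s3}, {s0, s2, s3, s4, s5}, {s3, s4, s5}, {s0, s1, s2, s3, s4, s5}, {s0, s1, s3, s4, s5}.
Accepting DFA states (contain an NFA accepting state): {s0}, {s1, s2, s3}, {s0, s2, s3, s4, s5}, {s3, s4, s5}, {s0, s1, s2, s3, s4, s5}, {s0, s1, s3, s4, s5}.

6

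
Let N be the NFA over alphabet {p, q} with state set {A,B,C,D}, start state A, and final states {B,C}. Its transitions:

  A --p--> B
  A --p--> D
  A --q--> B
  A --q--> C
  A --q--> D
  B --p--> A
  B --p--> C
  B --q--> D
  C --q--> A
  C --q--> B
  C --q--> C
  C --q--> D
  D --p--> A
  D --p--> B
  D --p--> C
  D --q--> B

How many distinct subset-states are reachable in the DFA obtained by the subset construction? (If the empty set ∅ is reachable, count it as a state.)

5

Start state of the DFA: {A}.
{A} --p--> {B,D}  [new]
{A} --q--> {B,C,D}  [new]
{B,D} --p--> {A,B,C}  [new]
{B,D} --q--> {B,D}  [seen]
{B,C,D} --p--> {A,B,C}  [seen]
{B,C,D} --q--> {A,B,C,D}  [new]
{A,B,C} --p--> {A,B,C,D}  [seen]
{A,B,C} --q--> {A,B,C,D}  [seen]
{A,B,C,D} --p--> {A,B,C,D}  [seen]
{A,B,C,D} --q--> {A,B,C,D}  [seen]
Reachable DFA states: {A}, {B,D}, {B,C,D}, {A,B,C}, {A,B,C,D}.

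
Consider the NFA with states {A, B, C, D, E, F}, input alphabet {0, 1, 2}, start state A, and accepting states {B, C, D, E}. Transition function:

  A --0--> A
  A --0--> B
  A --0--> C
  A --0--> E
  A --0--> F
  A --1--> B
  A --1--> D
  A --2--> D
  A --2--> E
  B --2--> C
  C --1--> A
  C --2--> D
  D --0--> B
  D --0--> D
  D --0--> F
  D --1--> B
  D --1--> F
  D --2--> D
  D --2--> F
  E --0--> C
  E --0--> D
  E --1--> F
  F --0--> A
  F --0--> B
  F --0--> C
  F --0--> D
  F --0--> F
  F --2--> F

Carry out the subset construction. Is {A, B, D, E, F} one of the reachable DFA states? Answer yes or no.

no

Start state of the DFA: {A}.
{A} --0--> {A, B, C, E, F}  [new]
{A} --1--> {B, D}  [new]
{A} --2--> {D, E}  [new]
{A, B, C, E, F} --0--> {A, B, C, D, E, F}  [new]
{A, B, C, E, F} --1--> {A, B, D, F}  [new]
{A, B, C, E, F} --2--> {C, D, E, F}  [new]
{B, D} --0--> {B, D, F}  [new]
{B, D} --1--> {B, F}  [new]
{B, D} --2--> {C, D, F}  [new]
{D, E} --0--> {B, C, D, F}  [new]
{D, E} --1--> {B, F}  [seen]
{D, E} --2--> {D, F}  [new]
{A, B, C, D, E, F} --0--> {A, B, C, D, E, F}  [seen]
{A, B, C, D, E, F} --1--> {A, B, D, F}  [seen]
{A, B, C, D, E, F} --2--> {C, D, E, F}  [seen]
{A, B, D, F} --0--> {A, B, C, D, E, F}  [seen]
{A, B, D, F} --1--> {B, D, F}  [seen]
{A, B, D, F} --2--> {C, D, E, F}  [seen]
{C, D, E, F} --0--> {A, B, C, D, F}  [new]
{C, D, E, F} --1--> {A, B, F}  [new]
{C, D, E, F} --2--> {D, F}  [seen]
{B, D, F} --0--> {A, B, C, D, F}  [seen]
{B, D, F} --1--> {B, F}  [seen]
{B, D, F} --2--> {C, D, F}  [seen]
{B, F} --0--> {A, B, C, D, F}  [seen]
{B, F} --1--> ∅  [new]
{B, F} --2--> {C, F}  [new]
{C, D, F} --0--> {A, B, C, D, F}  [seen]
{C, D, F} --1--> {A, B, F}  [seen]
{C, D, F} --2--> {D, F}  [seen]
{B, C, D, F} --0--> {A, B, C, D, F}  [seen]
{B, C, D, F} --1--> {A, B, F}  [seen]
{B, C, D, F} --2--> {C, D, F}  [seen]
{D, F} --0--> {A, B, C, D, F}  [seen]
{D, F} --1--> {B, F}  [seen]
{D, F} --2--> {D, F}  [seen]
{A, B, C, D, F} --0--> {A, B, C, D, E, F}  [seen]
{A, B, C, D, F} --1--> {A, B, D, F}  [seen]
{A, B, C, D, F} --2--> {C, D, E, F}  [seen]
{A, B, F} --0--> {A, B, C, D, E, F}  [seen]
{A, B, F} --1--> {B, D}  [seen]
{A, B, F} --2--> {C, D, E, F}  [seen]
∅ --0--> ∅  [seen]
∅ --1--> ∅  [seen]
∅ --2--> ∅  [seen]
{C, F} --0--> {A, B, C, D, F}  [seen]
{C, F} --1--> {A}  [seen]
{C, F} --2--> {D, F}  [seen]
Reachable DFA states: {A}, {A, B, C, E, F}, {B, D}, {D, E}, {A, B, C, D, E, F}, {A, B, D, F}, {C, D, E, F}, {B, D, F}, {B, F}, {C, D, F}, {B, C, D, F}, {D, F}, {A, B, C, D, F}, {A, B, F}, ∅, {C, F}.
{A, B, D, E, F} is not among them.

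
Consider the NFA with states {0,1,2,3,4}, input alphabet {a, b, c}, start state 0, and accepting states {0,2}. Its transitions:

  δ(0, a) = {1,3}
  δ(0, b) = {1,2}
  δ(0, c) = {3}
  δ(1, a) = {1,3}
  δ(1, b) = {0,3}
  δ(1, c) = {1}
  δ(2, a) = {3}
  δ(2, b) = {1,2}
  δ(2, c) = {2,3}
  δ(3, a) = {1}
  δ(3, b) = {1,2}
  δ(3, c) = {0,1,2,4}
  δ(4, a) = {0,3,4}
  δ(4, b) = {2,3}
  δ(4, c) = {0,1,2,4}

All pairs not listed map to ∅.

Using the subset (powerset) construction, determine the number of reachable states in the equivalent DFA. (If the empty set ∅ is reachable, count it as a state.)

Start state of the DFA: {0}.
{0} --a--> {1,3}  [new]
{0} --b--> {1,2}  [new]
{0} --c--> {3}  [new]
{1,3} --a--> {1,3}  [seen]
{1,3} --b--> {0,1,2,3}  [new]
{1,3} --c--> {0,1,2,4}  [new]
{1,2} --a--> {1,3}  [seen]
{1,2} --b--> {0,1,2,3}  [seen]
{1,2} --c--> {1,2,3}  [new]
{3} --a--> {1}  [new]
{3} --b--> {1,2}  [seen]
{3} --c--> {0,1,2,4}  [seen]
{0,1,2,3} --a--> {1,3}  [seen]
{0,1,2,3} --b--> {0,1,2,3}  [seen]
{0,1,2,3} --c--> {0,1,2,3,4}  [new]
{0,1,2,4} --a--> {0,1,3,4}  [new]
{0,1,2,4} --b--> {0,1,2,3}  [seen]
{0,1,2,4} --c--> {0,1,2,3,4}  [seen]
{1,2,3} --a--> {1,3}  [seen]
{1,2,3} --b--> {0,1,2,3}  [seen]
{1,2,3} --c--> {0,1,2,3,4}  [seen]
{1} --a--> {1,3}  [seen]
{1} --b--> {0,3}  [new]
{1} --c--> {1}  [seen]
{0,1,2,3,4} --a--> {0,1,3,4}  [seen]
{0,1,2,3,4} --b--> {0,1,2,3}  [seen]
{0,1,2,3,4} --c--> {0,1,2,3,4}  [seen]
{0,1,3,4} --a--> {0,1,3,4}  [seen]
{0,1,3,4} --b--> {0,1,2,3}  [seen]
{0,1,3,4} --c--> {0,1,2,3,4}  [seen]
{0,3} --a--> {1,3}  [seen]
{0,3} --b--> {1,2}  [seen]
{0,3} --c--> {0,1,2,3,4}  [seen]
Reachable DFA states: {0}, {1,3}, {1,2}, {3}, {0,1,2,3}, {0,1,2,4}, {1,2,3}, {1}, {0,1,2,3,4}, {0,1,3,4}, {0,3}.

11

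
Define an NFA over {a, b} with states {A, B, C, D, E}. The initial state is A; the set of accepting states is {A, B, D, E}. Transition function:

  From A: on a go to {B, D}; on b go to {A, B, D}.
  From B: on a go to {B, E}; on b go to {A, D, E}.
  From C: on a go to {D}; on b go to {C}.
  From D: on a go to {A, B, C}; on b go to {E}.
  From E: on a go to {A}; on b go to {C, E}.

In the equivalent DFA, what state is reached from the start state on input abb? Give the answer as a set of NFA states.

{A, B, C, D, E}

Start: {A}.
δ(A,a) = {B, D}.
Union: {B, D}.
After a: {B, D}.
δ(B,b) = {A, D, E}; δ(D,b) = {E}.
Union: {A, D, E}.
After b: {A, D, E}.
δ(A,b) = {A, B, D}; δ(D,b) = {E}; δ(E,b) = {C, E}.
Union: {A, B, C, D, E}.
After b: {A, B, C, D, E}.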